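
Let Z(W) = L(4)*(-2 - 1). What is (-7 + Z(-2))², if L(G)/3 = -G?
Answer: 841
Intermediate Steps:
L(G) = -3*G (L(G) = 3*(-G) = -3*G)
Z(W) = 36 (Z(W) = (-3*4)*(-2 - 1) = -12*(-3) = 36)
(-7 + Z(-2))² = (-7 + 36)² = 29² = 841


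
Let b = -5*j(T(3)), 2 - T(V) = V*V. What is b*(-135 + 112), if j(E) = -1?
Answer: -115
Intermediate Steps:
T(V) = 2 - V² (T(V) = 2 - V*V = 2 - V²)
b = 5 (b = -5*(-1) = 5)
b*(-135 + 112) = 5*(-135 + 112) = 5*(-23) = -115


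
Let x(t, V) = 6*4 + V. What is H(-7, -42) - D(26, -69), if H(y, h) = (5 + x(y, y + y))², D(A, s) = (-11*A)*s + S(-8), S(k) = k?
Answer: -19501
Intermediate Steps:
x(t, V) = 24 + V
D(A, s) = -8 - 11*A*s (D(A, s) = (-11*A)*s - 8 = -11*A*s - 8 = -8 - 11*A*s)
H(y, h) = (29 + 2*y)² (H(y, h) = (5 + (24 + (y + y)))² = (5 + (24 + 2*y))² = (29 + 2*y)²)
H(-7, -42) - D(26, -69) = (29 + 2*(-7))² - (-8 - 11*26*(-69)) = (29 - 14)² - (-8 + 19734) = 15² - 1*19726 = 225 - 19726 = -19501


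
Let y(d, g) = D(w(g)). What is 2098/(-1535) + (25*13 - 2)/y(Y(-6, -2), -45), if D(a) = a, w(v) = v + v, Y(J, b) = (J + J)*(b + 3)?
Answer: -27385/5526 ≈ -4.9557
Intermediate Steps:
Y(J, b) = 2*J*(3 + b) (Y(J, b) = (2*J)*(3 + b) = 2*J*(3 + b))
w(v) = 2*v
y(d, g) = 2*g
2098/(-1535) + (25*13 - 2)/y(Y(-6, -2), -45) = 2098/(-1535) + (25*13 - 2)/((2*(-45))) = 2098*(-1/1535) + (325 - 2)/(-90) = -2098/1535 + 323*(-1/90) = -2098/1535 - 323/90 = -27385/5526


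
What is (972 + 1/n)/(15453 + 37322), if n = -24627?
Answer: 23937443/1299689925 ≈ 0.018418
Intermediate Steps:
(972 + 1/n)/(15453 + 37322) = (972 + 1/(-24627))/(15453 + 37322) = (972 - 1/24627)/52775 = (23937443/24627)*(1/52775) = 23937443/1299689925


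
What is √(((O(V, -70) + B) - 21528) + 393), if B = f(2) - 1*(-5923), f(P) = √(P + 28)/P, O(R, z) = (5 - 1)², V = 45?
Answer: √(-60784 + 2*√30)/2 ≈ 123.26*I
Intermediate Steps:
O(R, z) = 16 (O(R, z) = 4² = 16)
f(P) = √(28 + P)/P
B = 5923 + √30/2 (B = √(28 + 2)/2 - 1*(-5923) = √30/2 + 5923 = 5923 + √30/2 ≈ 5925.7)
√(((O(V, -70) + B) - 21528) + 393) = √(((16 + (5923 + √30/2)) - 21528) + 393) = √(((5939 + √30/2) - 21528) + 393) = √((-15589 + √30/2) + 393) = √(-15196 + √30/2)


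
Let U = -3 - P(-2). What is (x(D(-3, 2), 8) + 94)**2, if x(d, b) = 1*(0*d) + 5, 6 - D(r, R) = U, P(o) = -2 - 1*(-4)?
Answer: 9801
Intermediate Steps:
P(o) = 2 (P(o) = -2 + 4 = 2)
U = -5 (U = -3 - 1*2 = -3 - 2 = -5)
D(r, R) = 11 (D(r, R) = 6 - 1*(-5) = 6 + 5 = 11)
x(d, b) = 5 (x(d, b) = 1*0 + 5 = 0 + 5 = 5)
(x(D(-3, 2), 8) + 94)**2 = (5 + 94)**2 = 99**2 = 9801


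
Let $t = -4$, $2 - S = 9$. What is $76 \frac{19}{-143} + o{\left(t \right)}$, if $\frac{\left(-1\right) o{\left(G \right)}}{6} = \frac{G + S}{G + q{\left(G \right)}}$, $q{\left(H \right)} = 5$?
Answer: $\frac{7994}{143} \approx 55.902$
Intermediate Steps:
$S = -7$ ($S = 2 - 9 = -7$)
$o{\left(G \right)} = - \frac{6 \left(-7 + G\right)}{5 + G}$ ($o{\left(G \right)} = - 6 \frac{G - 7}{G + 5} = - 6 \frac{-7 + G}{5 + G} = - \frac{6 \left(-7 + G\right)}{5 + G}$)
$76 \frac{19}{-143} + o{\left(t \right)} = 76 \frac{19}{-143} + \frac{6 \left(7 - -4\right)}{5 - 4} = 76 \cdot 19 \left(- \frac{1}{143}\right) + \frac{6 \left(7 + 4\right)}{1} = 76 \left(- \frac{19}{143}\right) + 6 \cdot 1 \cdot 11 = - \frac{1444}{143} + 66 = \frac{7994}{143}$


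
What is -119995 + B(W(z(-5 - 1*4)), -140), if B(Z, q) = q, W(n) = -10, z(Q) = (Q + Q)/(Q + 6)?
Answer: -120135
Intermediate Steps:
z(Q) = 2*Q/(6 + Q) (z(Q) = (2*Q)/(6 + Q) = 2*Q/(6 + Q))
-119995 + B(W(z(-5 - 1*4)), -140) = -119995 - 140 = -120135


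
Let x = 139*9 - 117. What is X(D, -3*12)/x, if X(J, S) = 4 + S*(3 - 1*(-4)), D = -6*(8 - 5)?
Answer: -124/567 ≈ -0.21869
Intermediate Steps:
x = 1134 (x = 1251 - 117 = 1134)
D = -18 (D = -6*3 = -18)
X(J, S) = 4 + 7*S (X(J, S) = 4 + S*(3 + 4) = 4 + S*7 = 4 + 7*S)
X(D, -3*12)/x = (4 + 7*(-3*12))/1134 = (4 + 7*(-36))*(1/1134) = (4 - 252)*(1/1134) = -248*1/1134 = -124/567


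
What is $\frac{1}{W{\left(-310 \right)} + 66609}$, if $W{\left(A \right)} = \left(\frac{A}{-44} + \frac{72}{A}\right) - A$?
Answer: $\frac{3410}{228217023} \approx 1.4942 \cdot 10^{-5}$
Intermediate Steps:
$W{\left(A \right)} = \frac{72}{A} - \frac{45 A}{44}$ ($W{\left(A \right)} = \left(A \left(- \frac{1}{44}\right) + \frac{72}{A}\right) - A = \left(- \frac{A}{44} + \frac{72}{A}\right) - A = \left(\frac{72}{A} - \frac{A}{44}\right) - A = \frac{72}{A} - \frac{45 A}{44}$)
$\frac{1}{W{\left(-310 \right)} + 66609} = \frac{1}{\left(\frac{72}{-310} - - \frac{6975}{22}\right) + 66609} = \frac{1}{\left(72 \left(- \frac{1}{310}\right) + \frac{6975}{22}\right) + 66609} = \frac{1}{\left(- \frac{36}{155} + \frac{6975}{22}\right) + 66609} = \frac{1}{\frac{1080333}{3410} + 66609} = \frac{1}{\frac{228217023}{3410}} = \frac{3410}{228217023}$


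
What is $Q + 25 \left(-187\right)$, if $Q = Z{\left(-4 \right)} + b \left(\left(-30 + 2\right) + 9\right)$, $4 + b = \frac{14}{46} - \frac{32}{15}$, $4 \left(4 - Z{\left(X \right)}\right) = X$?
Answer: $- \frac{1572941}{345} \approx -4559.3$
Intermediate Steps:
$Z{\left(X \right)} = 4 - \frac{X}{4}$
$b = - \frac{2011}{345}$ ($b = -4 + \left(\frac{14}{46} - \frac{32}{15}\right) = -4 + \left(14 \cdot \frac{1}{46} - \frac{32}{15}\right) = -4 + \left(\frac{7}{23} - \frac{32}{15}\right) = -4 - \frac{631}{345} = - \frac{2011}{345} \approx -5.829$)
$Q = \frac{39934}{345}$ ($Q = \left(4 - -1\right) - \frac{2011 \left(\left(-30 + 2\right) + 9\right)}{345} = \left(4 + 1\right) - \frac{2011 \left(-28 + 9\right)}{345} = 5 - - \frac{38209}{345} = 5 + \frac{38209}{345} = \frac{39934}{345} \approx 115.75$)
$Q + 25 \left(-187\right) = \frac{39934}{345} + 25 \left(-187\right) = \frac{39934}{345} - 4675 = - \frac{1572941}{345}$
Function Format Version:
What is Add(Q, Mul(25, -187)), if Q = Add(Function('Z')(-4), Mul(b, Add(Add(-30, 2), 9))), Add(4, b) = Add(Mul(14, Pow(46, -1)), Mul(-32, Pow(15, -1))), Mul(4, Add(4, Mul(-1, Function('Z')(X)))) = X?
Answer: Rational(-1572941, 345) ≈ -4559.3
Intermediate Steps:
Function('Z')(X) = Add(4, Mul(Rational(-1, 4), X))
b = Rational(-2011, 345) (b = Add(-4, Add(Mul(14, Pow(46, -1)), Mul(-32, Pow(15, -1)))) = Add(-4, Add(Mul(14, Rational(1, 46)), Mul(-32, Rational(1, 15)))) = Add(-4, Add(Rational(7, 23), Rational(-32, 15))) = Add(-4, Rational(-631, 345)) = Rational(-2011, 345) ≈ -5.8290)
Q = Rational(39934, 345) (Q = Add(Add(4, Mul(Rational(-1, 4), -4)), Mul(Rational(-2011, 345), Add(Add(-30, 2), 9))) = Add(Add(4, 1), Mul(Rational(-2011, 345), Add(-28, 9))) = Add(5, Mul(Rational(-2011, 345), -19)) = Add(5, Rational(38209, 345)) = Rational(39934, 345) ≈ 115.75)
Add(Q, Mul(25, -187)) = Add(Rational(39934, 345), Mul(25, -187)) = Add(Rational(39934, 345), -4675) = Rational(-1572941, 345)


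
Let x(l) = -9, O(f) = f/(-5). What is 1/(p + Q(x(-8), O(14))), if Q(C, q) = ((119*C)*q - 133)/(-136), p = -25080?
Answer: -680/17068729 ≈ -3.9839e-5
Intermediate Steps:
O(f) = -f/5 (O(f) = f*(-⅕) = -f/5)
Q(C, q) = 133/136 - 7*C*q/8 (Q(C, q) = (119*C*q - 133)*(-1/136) = (-133 + 119*C*q)*(-1/136) = 133/136 - 7*C*q/8)
1/(p + Q(x(-8), O(14))) = 1/(-25080 + (133/136 - 7/8*(-9)*(-⅕*14))) = 1/(-25080 + (133/136 - 7/8*(-9)*(-14/5))) = 1/(-25080 + (133/136 - 441/20)) = 1/(-25080 - 14329/680) = 1/(-17068729/680) = -680/17068729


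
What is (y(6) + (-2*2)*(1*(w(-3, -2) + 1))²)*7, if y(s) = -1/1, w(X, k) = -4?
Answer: -259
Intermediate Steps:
y(s) = -1 (y(s) = -1*1 = -1)
(y(6) + (-2*2)*(1*(w(-3, -2) + 1))²)*7 = (-1 + (-2*2)*(1*(-4 + 1))²)*7 = (-1 - 4*(1*(-3))²)*7 = (-1 - 4*(-3)²)*7 = (-1 - 4*9)*7 = (-1 - 36)*7 = -37*7 = -259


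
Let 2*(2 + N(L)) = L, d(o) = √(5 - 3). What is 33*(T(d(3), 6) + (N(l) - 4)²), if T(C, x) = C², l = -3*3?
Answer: 14817/4 ≈ 3704.3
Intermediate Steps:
d(o) = √2
l = -9
N(L) = -2 + L/2
33*(T(d(3), 6) + (N(l) - 4)²) = 33*((√2)² + ((-2 + (½)*(-9)) - 4)²) = 33*(2 + ((-2 - 9/2) - 4)²) = 33*(2 + (-13/2 - 4)²) = 33*(2 + (-21/2)²) = 33*(2 + 441/4) = 33*(449/4) = 14817/4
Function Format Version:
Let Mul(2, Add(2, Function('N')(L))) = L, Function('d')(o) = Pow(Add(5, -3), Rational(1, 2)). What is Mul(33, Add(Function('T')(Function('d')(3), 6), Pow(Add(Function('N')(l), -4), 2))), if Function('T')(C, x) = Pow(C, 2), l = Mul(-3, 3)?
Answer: Rational(14817, 4) ≈ 3704.3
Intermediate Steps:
Function('d')(o) = Pow(2, Rational(1, 2))
l = -9
Function('N')(L) = Add(-2, Mul(Rational(1, 2), L))
Mul(33, Add(Function('T')(Function('d')(3), 6), Pow(Add(Function('N')(l), -4), 2))) = Mul(33, Add(Pow(Pow(2, Rational(1, 2)), 2), Pow(Add(Add(-2, Mul(Rational(1, 2), -9)), -4), 2))) = Mul(33, Add(2, Pow(Add(Add(-2, Rational(-9, 2)), -4), 2))) = Mul(33, Add(2, Pow(Add(Rational(-13, 2), -4), 2))) = Mul(33, Add(2, Pow(Rational(-21, 2), 2))) = Mul(33, Add(2, Rational(441, 4))) = Mul(33, Rational(449, 4)) = Rational(14817, 4)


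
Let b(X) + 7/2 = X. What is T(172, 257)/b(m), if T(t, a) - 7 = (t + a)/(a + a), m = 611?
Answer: 4027/312255 ≈ 0.012897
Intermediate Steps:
b(X) = -7/2 + X
T(t, a) = 7 + (a + t)/(2*a) (T(t, a) = 7 + (t + a)/(a + a) = 7 + (a + t)/((2*a)) = 7 + (a + t)*(1/(2*a)) = 7 + (a + t)/(2*a))
T(172, 257)/b(m) = ((½)*(172 + 15*257)/257)/(-7/2 + 611) = ((½)*(1/257)*(172 + 3855))/(1215/2) = ((½)*(1/257)*4027)*(2/1215) = (4027/514)*(2/1215) = 4027/312255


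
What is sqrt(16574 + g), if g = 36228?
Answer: sqrt(52802) ≈ 229.79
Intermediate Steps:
sqrt(16574 + g) = sqrt(16574 + 36228) = sqrt(52802)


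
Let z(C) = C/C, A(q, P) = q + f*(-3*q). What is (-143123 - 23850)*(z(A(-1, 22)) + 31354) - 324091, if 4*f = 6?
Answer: -5235762506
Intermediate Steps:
f = 3/2 (f = (¼)*6 = 3/2 ≈ 1.5000)
A(q, P) = -7*q/2 (A(q, P) = q + 3*(-3*q)/2 = q - 9*q/2 = -7*q/2)
z(C) = 1
(-143123 - 23850)*(z(A(-1, 22)) + 31354) - 324091 = (-143123 - 23850)*(1 + 31354) - 324091 = -166973*31355 - 324091 = -5235438415 - 324091 = -5235762506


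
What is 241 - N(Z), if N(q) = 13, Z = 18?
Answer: 228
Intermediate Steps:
241 - N(Z) = 241 - 1*13 = 241 - 13 = 228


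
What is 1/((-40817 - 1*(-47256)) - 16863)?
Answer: -1/10424 ≈ -9.5933e-5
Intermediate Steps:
1/((-40817 - 1*(-47256)) - 16863) = 1/((-40817 + 47256) - 16863) = 1/(6439 - 16863) = 1/(-10424) = -1/10424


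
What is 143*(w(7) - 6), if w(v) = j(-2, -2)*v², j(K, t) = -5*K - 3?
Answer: 48191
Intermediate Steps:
j(K, t) = -3 - 5*K
w(v) = 7*v² (w(v) = (-3 - 5*(-2))*v² = (-3 + 10)*v² = 7*v²)
143*(w(7) - 6) = 143*(7*7² - 6) = 143*(7*49 - 6) = 143*(343 - 6) = 143*337 = 48191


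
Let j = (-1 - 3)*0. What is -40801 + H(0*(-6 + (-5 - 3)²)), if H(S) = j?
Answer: -40801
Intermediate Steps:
j = 0 (j = -4*0 = 0)
H(S) = 0
-40801 + H(0*(-6 + (-5 - 3)²)) = -40801 + 0 = -40801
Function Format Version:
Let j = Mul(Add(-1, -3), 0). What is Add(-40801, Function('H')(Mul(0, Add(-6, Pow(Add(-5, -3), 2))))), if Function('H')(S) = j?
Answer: -40801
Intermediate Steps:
j = 0 (j = Mul(-4, 0) = 0)
Function('H')(S) = 0
Add(-40801, Function('H')(Mul(0, Add(-6, Pow(Add(-5, -3), 2))))) = Add(-40801, 0) = -40801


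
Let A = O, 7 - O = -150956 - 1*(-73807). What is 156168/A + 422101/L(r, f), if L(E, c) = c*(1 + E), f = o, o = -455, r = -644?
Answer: 19564228919/5643286285 ≈ 3.4668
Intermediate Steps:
f = -455
O = 77156 (O = 7 - (-150956 - 1*(-73807)) = 7 - (-150956 + 73807) = 7 - 1*(-77149) = 7 + 77149 = 77156)
A = 77156
156168/A + 422101/L(r, f) = 156168/77156 + 422101/((-455*(1 - 644))) = 156168*(1/77156) + 422101/((-455*(-643))) = 39042/19289 + 422101/292565 = 19564228919/5643286285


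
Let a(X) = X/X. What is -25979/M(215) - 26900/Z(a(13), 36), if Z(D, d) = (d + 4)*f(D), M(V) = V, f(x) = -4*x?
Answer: 81343/1720 ≈ 47.292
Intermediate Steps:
a(X) = 1
Z(D, d) = -4*D*(4 + d) (Z(D, d) = (d + 4)*(-4*D) = (4 + d)*(-4*D) = -4*D*(4 + d))
-25979/M(215) - 26900/Z(a(13), 36) = -25979/215 - 26900*(-1/(4*(4 + 36))) = -25979*1/215 - 26900/((-4*1*40)) = -25979/215 - 26900/(-160) = -25979/215 - 26900*(-1/160) = -25979/215 + 1345/8 = 81343/1720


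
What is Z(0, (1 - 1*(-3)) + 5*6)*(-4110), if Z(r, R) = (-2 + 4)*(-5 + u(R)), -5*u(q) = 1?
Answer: 42744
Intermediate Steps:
u(q) = -⅕ (u(q) = -⅕*1 = -⅕)
Z(r, R) = -52/5 (Z(r, R) = (-2 + 4)*(-5 - ⅕) = 2*(-26/5) = -52/5)
Z(0, (1 - 1*(-3)) + 5*6)*(-4110) = -52/5*(-4110) = 42744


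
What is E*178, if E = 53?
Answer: 9434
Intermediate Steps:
E*178 = 53*178 = 9434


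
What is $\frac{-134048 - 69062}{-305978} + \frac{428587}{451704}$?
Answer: $\frac{111441896263}{69105743256} \approx 1.6126$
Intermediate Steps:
$\frac{-134048 - 69062}{-305978} + \frac{428587}{451704} = \left(-203110\right) \left(- \frac{1}{305978}\right) + 428587 \cdot \frac{1}{451704} = \frac{101555}{152989} + \frac{428587}{451704} = \frac{111441896263}{69105743256}$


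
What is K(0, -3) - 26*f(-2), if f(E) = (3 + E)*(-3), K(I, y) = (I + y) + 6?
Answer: 81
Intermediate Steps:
K(I, y) = 6 + I + y
f(E) = -9 - 3*E
K(0, -3) - 26*f(-2) = (6 + 0 - 3) - 26*(-9 - 3*(-2)) = 3 - 26*(-9 + 6) = 3 - 26*(-3) = 3 + 78 = 81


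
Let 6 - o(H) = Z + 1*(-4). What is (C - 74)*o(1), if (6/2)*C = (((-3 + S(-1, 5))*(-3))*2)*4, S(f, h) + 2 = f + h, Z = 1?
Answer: -594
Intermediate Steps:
S(f, h) = -2 + f + h (S(f, h) = -2 + (f + h) = -2 + f + h)
o(H) = 9 (o(H) = 6 - (1 + 1*(-4)) = 6 - (1 - 4) = 6 - 1*(-3) = 6 + 3 = 9)
C = 8 (C = ((((-3 + (-2 - 1 + 5))*(-3))*2)*4)/3 = ((((-3 + 2)*(-3))*2)*4)/3 = ((-1*(-3)*2)*4)/3 = ((3*2)*4)/3 = (6*4)/3 = (⅓)*24 = 8)
(C - 74)*o(1) = (8 - 74)*9 = -66*9 = -594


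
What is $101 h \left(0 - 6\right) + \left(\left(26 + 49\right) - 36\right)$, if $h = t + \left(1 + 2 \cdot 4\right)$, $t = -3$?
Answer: $-3597$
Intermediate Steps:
$h = 6$ ($h = -3 + \left(1 + 2 \cdot 4\right) = -3 + \left(1 + 8\right) = -3 + 9 = 6$)
$101 h \left(0 - 6\right) + \left(\left(26 + 49\right) - 36\right) = 101 \cdot 6 \left(0 - 6\right) + \left(\left(26 + 49\right) - 36\right) = 101 \cdot 6 \left(-6\right) + \left(75 - 36\right) = 101 \left(-36\right) + 39 = -3636 + 39 = -3597$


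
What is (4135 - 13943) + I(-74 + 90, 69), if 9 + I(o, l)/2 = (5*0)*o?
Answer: -9826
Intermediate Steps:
I(o, l) = -18 (I(o, l) = -18 + 2*((5*0)*o) = -18 + 2*(0*o) = -18 + 2*0 = -18 + 0 = -18)
(4135 - 13943) + I(-74 + 90, 69) = (4135 - 13943) - 18 = -9808 - 18 = -9826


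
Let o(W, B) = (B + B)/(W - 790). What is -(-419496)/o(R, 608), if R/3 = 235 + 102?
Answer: 11588577/152 ≈ 76241.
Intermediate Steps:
R = 1011 (R = 3*(235 + 102) = 3*337 = 1011)
o(W, B) = 2*B/(-790 + W) (o(W, B) = (2*B)/(-790 + W) = 2*B/(-790 + W))
-(-419496)/o(R, 608) = -(-419496)/(2*608/(-790 + 1011)) = -(-419496)/(2*608/221) = -(-419496)/(2*608*(1/221)) = -(-419496)/1216/221 = -(-419496)*221/1216 = -1*(-11588577/152) = 11588577/152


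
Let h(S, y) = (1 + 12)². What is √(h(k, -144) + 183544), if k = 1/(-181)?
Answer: √183713 ≈ 428.62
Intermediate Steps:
k = -1/181 ≈ -0.0055249
h(S, y) = 169 (h(S, y) = 13² = 169)
√(h(k, -144) + 183544) = √(169 + 183544) = √183713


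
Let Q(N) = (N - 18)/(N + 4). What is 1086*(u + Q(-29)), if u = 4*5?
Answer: 594042/25 ≈ 23762.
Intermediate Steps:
u = 20
Q(N) = (-18 + N)/(4 + N)
1086*(u + Q(-29)) = 1086*(20 + (-18 - 29)/(4 - 29)) = 1086*(20 - 47/(-25)) = 1086*(20 - 1/25*(-47)) = 1086*(20 + 47/25) = 1086*(547/25) = 594042/25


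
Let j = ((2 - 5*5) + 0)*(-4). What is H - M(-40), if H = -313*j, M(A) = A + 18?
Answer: -28774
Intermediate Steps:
M(A) = 18 + A
j = 92 (j = ((2 - 25) + 0)*(-4) = (-23 + 0)*(-4) = -23*(-4) = 92)
H = -28796 (H = -313*92 = -28796)
H - M(-40) = -28796 - (18 - 40) = -28796 - 1*(-22) = -28796 + 22 = -28774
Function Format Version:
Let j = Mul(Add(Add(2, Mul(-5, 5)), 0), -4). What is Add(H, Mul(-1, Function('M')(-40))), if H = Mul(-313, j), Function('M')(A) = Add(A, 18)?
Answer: -28774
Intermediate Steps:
Function('M')(A) = Add(18, A)
j = 92 (j = Mul(Add(Add(2, -25), 0), -4) = Mul(Add(-23, 0), -4) = Mul(-23, -4) = 92)
H = -28796 (H = Mul(-313, 92) = -28796)
Add(H, Mul(-1, Function('M')(-40))) = Add(-28796, Mul(-1, Add(18, -40))) = Add(-28796, Mul(-1, -22)) = Add(-28796, 22) = -28774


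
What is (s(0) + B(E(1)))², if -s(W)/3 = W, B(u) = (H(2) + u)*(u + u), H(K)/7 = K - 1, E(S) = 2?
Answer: 1296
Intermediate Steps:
H(K) = -7 + 7*K (H(K) = 7*(K - 1) = 7*(-1 + K) = -7 + 7*K)
B(u) = 2*u*(7 + u) (B(u) = ((-7 + 7*2) + u)*(u + u) = ((-7 + 14) + u)*(2*u) = (7 + u)*(2*u) = 2*u*(7 + u))
s(W) = -3*W
(s(0) + B(E(1)))² = (-3*0 + 2*2*(7 + 2))² = (0 + 2*2*9)² = (0 + 36)² = 36² = 1296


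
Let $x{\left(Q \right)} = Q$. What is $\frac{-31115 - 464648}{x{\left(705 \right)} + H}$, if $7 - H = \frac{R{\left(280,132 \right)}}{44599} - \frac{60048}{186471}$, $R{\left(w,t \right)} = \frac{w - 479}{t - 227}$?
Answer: $- \frac{43520274697697285}{62530782009919} \approx -695.98$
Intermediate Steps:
$R{\left(w,t \right)} = \frac{-479 + w}{-227 + t}$
$H = \frac{642755549944}{87784434695}$ ($H = 7 - \left(\frac{\frac{1}{-227 + 132} \left(-479 + 280\right)}{44599} - \frac{60048}{186471}\right) = 7 - \left(\frac{1}{-95} \left(-199\right) \frac{1}{44599} - \frac{6672}{20719}\right) = 7 - \left(\left(- \frac{1}{95}\right) \left(-199\right) \frac{1}{44599} - \frac{6672}{20719}\right) = 7 - \left(\frac{199}{95} \cdot \frac{1}{44599} - \frac{6672}{20719}\right) = 7 - \left(\frac{199}{4236905} - \frac{6672}{20719}\right) = 7 - - \frac{28264507079}{87784434695} = 7 + \frac{28264507079}{87784434695} = \frac{642755549944}{87784434695} \approx 7.322$)
$\frac{-31115 - 464648}{x{\left(705 \right)} + H} = \frac{-31115 - 464648}{705 + \frac{642755549944}{87784434695}} = - \frac{495763}{\frac{62530782009919}{87784434695}} = \left(-495763\right) \frac{87784434695}{62530782009919} = - \frac{43520274697697285}{62530782009919}$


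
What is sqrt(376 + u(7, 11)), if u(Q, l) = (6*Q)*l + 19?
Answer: sqrt(857) ≈ 29.275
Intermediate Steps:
u(Q, l) = 19 + 6*Q*l (u(Q, l) = 6*Q*l + 19 = 19 + 6*Q*l)
sqrt(376 + u(7, 11)) = sqrt(376 + (19 + 6*7*11)) = sqrt(376 + (19 + 462)) = sqrt(376 + 481) = sqrt(857)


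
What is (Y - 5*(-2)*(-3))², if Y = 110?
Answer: 6400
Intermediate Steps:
(Y - 5*(-2)*(-3))² = (110 - 5*(-2)*(-3))² = (110 + 10*(-3))² = (110 - 30)² = 80² = 6400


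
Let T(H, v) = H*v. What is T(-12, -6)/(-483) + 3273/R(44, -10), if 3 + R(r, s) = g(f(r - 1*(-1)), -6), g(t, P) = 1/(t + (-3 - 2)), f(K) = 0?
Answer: -2635149/2576 ≈ -1023.0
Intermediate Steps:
g(t, P) = 1/(-5 + t) (g(t, P) = 1/(t - 5) = 1/(-5 + t))
R(r, s) = -16/5 (R(r, s) = -3 + 1/(-5 + 0) = -3 + 1/(-5) = -3 - ⅕ = -16/5)
T(-12, -6)/(-483) + 3273/R(44, -10) = -12*(-6)/(-483) + 3273/(-16/5) = 72*(-1/483) + 3273*(-5/16) = -24/161 - 16365/16 = -2635149/2576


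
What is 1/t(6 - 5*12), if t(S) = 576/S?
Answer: -3/32 ≈ -0.093750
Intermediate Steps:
1/t(6 - 5*12) = 1/(576/(6 - 5*12)) = 1/(576/(6 - 60)) = 1/(576/(-54)) = 1/(576*(-1/54)) = 1/(-32/3) = -3/32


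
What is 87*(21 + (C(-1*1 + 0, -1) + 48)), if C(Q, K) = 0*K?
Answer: 6003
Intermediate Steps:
C(Q, K) = 0
87*(21 + (C(-1*1 + 0, -1) + 48)) = 87*(21 + (0 + 48)) = 87*(21 + 48) = 87*69 = 6003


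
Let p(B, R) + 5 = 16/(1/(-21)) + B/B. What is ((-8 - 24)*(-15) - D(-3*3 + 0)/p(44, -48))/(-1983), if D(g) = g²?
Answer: -54427/224740 ≈ -0.24218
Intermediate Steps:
p(B, R) = -340 (p(B, R) = -5 + (16/(1/(-21)) + B/B) = -5 + (16/(-1/21) + 1) = -5 + (16*(-21) + 1) = -5 + (-336 + 1) = -5 - 335 = -340)
((-8 - 24)*(-15) - D(-3*3 + 0)/p(44, -48))/(-1983) = ((-8 - 24)*(-15) - (-3*3 + 0)²/(-340))/(-1983) = (-32*(-15) - (-9 + 0)²*(-1)/340)*(-1/1983) = (480 - (-9)²*(-1)/340)*(-1/1983) = (480 - 81*(-1)/340)*(-1/1983) = (480 - 1*(-81/340))*(-1/1983) = (480 + 81/340)*(-1/1983) = (163281/340)*(-1/1983) = -54427/224740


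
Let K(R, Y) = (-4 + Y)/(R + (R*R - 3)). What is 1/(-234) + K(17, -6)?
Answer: -881/23634 ≈ -0.037277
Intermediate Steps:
K(R, Y) = (-4 + Y)/(-3 + R + R**2) (K(R, Y) = (-4 + Y)/(R + (R**2 - 3)) = (-4 + Y)/(R + (-3 + R**2)) = (-4 + Y)/(-3 + R + R**2))
1/(-234) + K(17, -6) = 1/(-234) + (-4 - 6)/(-3 + 17 + 17**2) = -1/234 - 10/(-3 + 17 + 289) = -1/234 - 10/303 = -881/23634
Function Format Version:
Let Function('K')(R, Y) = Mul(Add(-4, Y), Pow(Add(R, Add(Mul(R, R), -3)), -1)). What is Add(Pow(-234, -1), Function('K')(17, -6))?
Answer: Rational(-881, 23634) ≈ -0.037277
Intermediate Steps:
Function('K')(R, Y) = Mul(Pow(Add(-3, R, Pow(R, 2)), -1), Add(-4, Y)) (Function('K')(R, Y) = Mul(Add(-4, Y), Pow(Add(R, Add(Pow(R, 2), -3)), -1)) = Mul(Add(-4, Y), Pow(Add(R, Add(-3, Pow(R, 2))), -1)) = Mul(Add(-4, Y), Pow(Add(-3, R, Pow(R, 2)), -1)) = Mul(Pow(Add(-3, R, Pow(R, 2)), -1), Add(-4, Y)))
Add(Pow(-234, -1), Function('K')(17, -6)) = Add(Pow(-234, -1), Mul(Pow(Add(-3, 17, Pow(17, 2)), -1), Add(-4, -6))) = Add(Rational(-1, 234), Mul(Pow(Add(-3, 17, 289), -1), -10)) = Add(Rational(-1, 234), Mul(Pow(303, -1), -10)) = Add(Rational(-1, 234), Mul(Rational(1, 303), -10)) = Add(Rational(-1, 234), Rational(-10, 303)) = Rational(-881, 23634)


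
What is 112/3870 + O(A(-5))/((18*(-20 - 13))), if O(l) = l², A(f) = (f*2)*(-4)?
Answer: -170152/63855 ≈ -2.6647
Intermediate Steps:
A(f) = -8*f (A(f) = (2*f)*(-4) = -8*f)
112/3870 + O(A(-5))/((18*(-20 - 13))) = 112/3870 + (-8*(-5))²/((18*(-20 - 13))) = 112*(1/3870) + 40²/((18*(-33))) = 56/1935 + 1600/(-594) = 56/1935 + 1600*(-1/594) = 56/1935 - 800/297 = -170152/63855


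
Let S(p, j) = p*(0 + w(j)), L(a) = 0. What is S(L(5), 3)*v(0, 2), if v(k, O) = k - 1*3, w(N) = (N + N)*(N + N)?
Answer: 0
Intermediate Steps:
w(N) = 4*N**2 (w(N) = (2*N)*(2*N) = 4*N**2)
S(p, j) = 4*p*j**2 (S(p, j) = p*(0 + 4*j**2) = p*(4*j**2) = 4*p*j**2)
v(k, O) = -3 + k (v(k, O) = k - 3 = -3 + k)
S(L(5), 3)*v(0, 2) = (4*0*3**2)*(-3 + 0) = (4*0*9)*(-3) = 0*(-3) = 0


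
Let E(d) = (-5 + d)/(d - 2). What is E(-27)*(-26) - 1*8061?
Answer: -234601/29 ≈ -8089.7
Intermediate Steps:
E(d) = (-5 + d)/(-2 + d)
E(-27)*(-26) - 1*8061 = ((-5 - 27)/(-2 - 27))*(-26) - 1*8061 = (-32/(-29))*(-26) - 8061 = -1/29*(-32)*(-26) - 8061 = (32/29)*(-26) - 8061 = -832/29 - 8061 = -234601/29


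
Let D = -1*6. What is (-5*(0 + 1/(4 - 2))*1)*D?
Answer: 15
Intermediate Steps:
D = -6
(-5*(0 + 1/(4 - 2))*1)*D = (-5*(0 + 1/(4 - 2))*1)*(-6) = (-5*(0 + 1/2)*1)*(-6) = (-5*(0 + ½)*1)*(-6) = (-5*½*1)*(-6) = -5/2*1*(-6) = -5/2*(-6) = 15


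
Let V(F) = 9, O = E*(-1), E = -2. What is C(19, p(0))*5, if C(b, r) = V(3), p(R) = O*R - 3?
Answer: 45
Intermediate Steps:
O = 2 (O = -2*(-1) = 2)
p(R) = -3 + 2*R (p(R) = 2*R - 3 = -3 + 2*R)
C(b, r) = 9
C(19, p(0))*5 = 9*5 = 45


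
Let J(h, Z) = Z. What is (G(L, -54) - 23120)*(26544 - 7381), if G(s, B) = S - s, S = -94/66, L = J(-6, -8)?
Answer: -14616444109/33 ≈ -4.4292e+8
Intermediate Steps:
L = -8
S = -47/33 (S = -94*1/66 = -47/33 ≈ -1.4242)
G(s, B) = -47/33 - s
(G(L, -54) - 23120)*(26544 - 7381) = ((-47/33 - 1*(-8)) - 23120)*(26544 - 7381) = ((-47/33 + 8) - 23120)*19163 = (217/33 - 23120)*19163 = -762743/33*19163 = -14616444109/33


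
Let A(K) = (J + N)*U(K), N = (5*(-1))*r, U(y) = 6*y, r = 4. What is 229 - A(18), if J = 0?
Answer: 2389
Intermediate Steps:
N = -20 (N = (5*(-1))*4 = -5*4 = -20)
A(K) = -120*K (A(K) = (0 - 20)*(6*K) = -120*K)
229 - A(18) = 229 - (-120)*18 = 229 - 1*(-2160) = 229 + 2160 = 2389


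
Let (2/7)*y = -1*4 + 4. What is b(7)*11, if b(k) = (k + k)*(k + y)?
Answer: 1078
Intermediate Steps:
y = 0 (y = 7*(-1*4 + 4)/2 = 7*(-4 + 4)/2 = (7/2)*0 = 0)
b(k) = 2*k² (b(k) = (k + k)*(k + 0) = (2*k)*k = 2*k²)
b(7)*11 = (2*7²)*11 = (2*49)*11 = 98*11 = 1078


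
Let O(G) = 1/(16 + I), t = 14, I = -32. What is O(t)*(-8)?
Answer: ½ ≈ 0.50000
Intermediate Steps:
O(G) = -1/16 (O(G) = 1/(16 - 32) = 1/(-16) = -1/16)
O(t)*(-8) = -1/16*(-8) = ½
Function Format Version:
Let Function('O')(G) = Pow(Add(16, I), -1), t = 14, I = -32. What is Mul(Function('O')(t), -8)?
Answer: Rational(1, 2) ≈ 0.50000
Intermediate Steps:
Function('O')(G) = Rational(-1, 16) (Function('O')(G) = Pow(Add(16, -32), -1) = Pow(-16, -1) = Rational(-1, 16))
Mul(Function('O')(t), -8) = Mul(Rational(-1, 16), -8) = Rational(1, 2)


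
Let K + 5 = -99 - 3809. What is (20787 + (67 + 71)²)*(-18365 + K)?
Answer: -887355018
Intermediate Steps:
K = -3913 (K = -5 + (-99 - 3809) = -5 - 3908 = -3913)
(20787 + (67 + 71)²)*(-18365 + K) = (20787 + (67 + 71)²)*(-18365 - 3913) = (20787 + 138²)*(-22278) = (20787 + 19044)*(-22278) = 39831*(-22278) = -887355018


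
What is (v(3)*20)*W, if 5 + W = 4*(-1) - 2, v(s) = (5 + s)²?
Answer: -14080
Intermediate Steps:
W = -11 (W = -5 + (4*(-1) - 2) = -5 + (-4 - 2) = -5 - 6 = -11)
(v(3)*20)*W = ((5 + 3)²*20)*(-11) = (8²*20)*(-11) = (64*20)*(-11) = 1280*(-11) = -14080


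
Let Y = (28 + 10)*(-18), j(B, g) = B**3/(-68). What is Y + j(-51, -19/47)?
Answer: 5067/4 ≈ 1266.8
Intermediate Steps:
j(B, g) = -B**3/68 (j(B, g) = B**3*(-1/68) = -B**3/68)
Y = -684 (Y = 38*(-18) = -684)
Y + j(-51, -19/47) = -684 - 1/68*(-51)**3 = -684 - 1/68*(-132651) = -684 + 7803/4 = 5067/4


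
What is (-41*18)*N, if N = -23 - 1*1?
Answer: 17712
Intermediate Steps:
N = -24 (N = -23 - 1 = -24)
(-41*18)*N = -41*18*(-24) = -738*(-24) = 17712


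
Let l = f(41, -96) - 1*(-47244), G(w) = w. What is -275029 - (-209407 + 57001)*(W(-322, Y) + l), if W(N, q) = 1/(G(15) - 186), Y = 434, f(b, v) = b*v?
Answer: 125402339427/19 ≈ 6.6001e+9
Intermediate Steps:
l = 43308 (l = 41*(-96) - 1*(-47244) = -3936 + 47244 = 43308)
W(N, q) = -1/171 (W(N, q) = 1/(15 - 186) = 1/(-171) = -1/171)
-275029 - (-209407 + 57001)*(W(-322, Y) + l) = -275029 - (-209407 + 57001)*(-1/171 + 43308) = -275029 - (-152406)*7405667/171 = -275029 - 1*(-125407564978/19) = -275029 + 125407564978/19 = 125402339427/19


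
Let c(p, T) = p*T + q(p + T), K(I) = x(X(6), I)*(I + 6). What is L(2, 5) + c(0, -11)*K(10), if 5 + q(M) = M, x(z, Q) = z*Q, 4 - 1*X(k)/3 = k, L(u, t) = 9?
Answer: 15369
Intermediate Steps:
X(k) = 12 - 3*k
x(z, Q) = Q*z
q(M) = -5 + M
K(I) = -6*I*(6 + I) (K(I) = (I*(12 - 3*6))*(I + 6) = (I*(12 - 18))*(6 + I) = (I*(-6))*(6 + I) = (-6*I)*(6 + I) = -6*I*(6 + I))
c(p, T) = -5 + T + p + T*p (c(p, T) = p*T + (-5 + (p + T)) = T*p + (-5 + (T + p)) = T*p + (-5 + T + p) = -5 + T + p + T*p)
L(2, 5) + c(0, -11)*K(10) = 9 + (-5 - 11 + 0 - 11*0)*(-6*10*(6 + 10)) = 9 + (-5 - 11 + 0 + 0)*(-6*10*16) = 9 - 16*(-960) = 9 + 15360 = 15369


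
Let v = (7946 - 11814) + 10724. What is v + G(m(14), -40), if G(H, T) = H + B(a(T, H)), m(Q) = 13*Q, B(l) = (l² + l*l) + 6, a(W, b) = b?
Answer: 73292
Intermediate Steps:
B(l) = 6 + 2*l² (B(l) = (l² + l²) + 6 = 2*l² + 6 = 6 + 2*l²)
G(H, T) = 6 + H + 2*H² (G(H, T) = H + (6 + 2*H²) = 6 + H + 2*H²)
v = 6856 (v = -3868 + 10724 = 6856)
v + G(m(14), -40) = 6856 + (6 + 13*14 + 2*(13*14)²) = 6856 + (6 + 182 + 2*182²) = 6856 + (6 + 182 + 2*33124) = 6856 + (6 + 182 + 66248) = 6856 + 66436 = 73292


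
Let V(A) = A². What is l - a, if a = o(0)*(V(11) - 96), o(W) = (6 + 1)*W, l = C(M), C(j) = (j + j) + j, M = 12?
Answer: 36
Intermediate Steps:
C(j) = 3*j (C(j) = 2*j + j = 3*j)
l = 36 (l = 3*12 = 36)
o(W) = 7*W
a = 0 (a = (7*0)*(11² - 96) = 0*(121 - 96) = 0*25 = 0)
l - a = 36 - 1*0 = 36 + 0 = 36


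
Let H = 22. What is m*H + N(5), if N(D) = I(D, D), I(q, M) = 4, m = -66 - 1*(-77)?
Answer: 246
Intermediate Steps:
m = 11 (m = -66 + 77 = 11)
N(D) = 4
m*H + N(5) = 11*22 + 4 = 242 + 4 = 246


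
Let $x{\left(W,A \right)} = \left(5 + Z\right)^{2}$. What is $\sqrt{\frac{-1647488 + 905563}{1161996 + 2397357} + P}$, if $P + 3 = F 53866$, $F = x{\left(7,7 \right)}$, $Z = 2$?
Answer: $\frac{\sqrt{33438932277294756954}}{3559353} \approx 1624.6$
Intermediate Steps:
$x{\left(W,A \right)} = 49$ ($x{\left(W,A \right)} = \left(5 + 2\right)^{2} = 7^{2} = 49$)
$F = 49$
$P = 2639431$ ($P = -3 + 49 \cdot 53866 = -3 + 2639434 = 2639431$)
$\sqrt{\frac{-1647488 + 905563}{1161996 + 2397357} + P} = \sqrt{\frac{-1647488 + 905563}{1161996 + 2397357} + 2639431} = \sqrt{- \frac{741925}{3559353} + 2639431} = \sqrt{\frac{9394665906218}{3559353}} = \frac{\sqrt{33438932277294756954}}{3559353}$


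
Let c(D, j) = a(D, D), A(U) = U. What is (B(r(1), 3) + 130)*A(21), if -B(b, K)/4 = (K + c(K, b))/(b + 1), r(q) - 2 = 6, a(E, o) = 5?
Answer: 7966/3 ≈ 2655.3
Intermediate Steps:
r(q) = 8 (r(q) = 2 + 6 = 8)
c(D, j) = 5
B(b, K) = -4*(5 + K)/(1 + b) (B(b, K) = -4*(K + 5)/(b + 1) = -4*(5 + K)/(1 + b))
(B(r(1), 3) + 130)*A(21) = (4*(-5 - 1*3)/(1 + 8) + 130)*21 = (4*(-5 - 3)/9 + 130)*21 = (4*(⅑)*(-8) + 130)*21 = (-32/9 + 130)*21 = (1138/9)*21 = 7966/3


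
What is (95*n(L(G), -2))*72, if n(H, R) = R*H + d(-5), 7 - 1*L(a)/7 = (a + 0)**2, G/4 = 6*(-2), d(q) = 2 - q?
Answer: 220008600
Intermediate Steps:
G = -48 (G = 4*(6*(-2)) = 4*(-12) = -48)
L(a) = 49 - 7*a**2 (L(a) = 49 - 7*(a + 0)**2 = 49 - 7*a**2)
n(H, R) = 7 + H*R (n(H, R) = R*H + (2 - 1*(-5)) = H*R + (2 + 5) = H*R + 7 = 7 + H*R)
(95*n(L(G), -2))*72 = (95*(7 + (49 - 7*(-48)**2)*(-2)))*72 = (95*(7 + (49 - 7*2304)*(-2)))*72 = (95*(7 + (49 - 16128)*(-2)))*72 = (95*(7 - 16079*(-2)))*72 = (95*(7 + 32158))*72 = (95*32165)*72 = 3055675*72 = 220008600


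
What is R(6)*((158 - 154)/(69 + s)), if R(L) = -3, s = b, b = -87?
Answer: ⅔ ≈ 0.66667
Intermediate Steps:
s = -87
R(6)*((158 - 154)/(69 + s)) = -3*(158 - 154)/(69 - 87) = -12/(-18) = -12*(-1)/18 = -3*(-2/9) = ⅔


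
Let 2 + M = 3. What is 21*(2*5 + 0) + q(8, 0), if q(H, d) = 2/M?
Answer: 212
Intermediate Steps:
M = 1 (M = -2 + 3 = 1)
q(H, d) = 2 (q(H, d) = 2/1 = 2*1 = 2)
21*(2*5 + 0) + q(8, 0) = 21*(2*5 + 0) + 2 = 21*(10 + 0) + 2 = 21*10 + 2 = 210 + 2 = 212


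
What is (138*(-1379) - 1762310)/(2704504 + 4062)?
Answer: -976306/1354283 ≈ -0.72090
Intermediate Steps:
(138*(-1379) - 1762310)/(2704504 + 4062) = (-190302 - 1762310)/2708566 = -1952612*1/2708566 = -976306/1354283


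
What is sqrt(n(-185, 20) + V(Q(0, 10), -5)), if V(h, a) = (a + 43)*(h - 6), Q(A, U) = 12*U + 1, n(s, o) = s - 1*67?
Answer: sqrt(4118) ≈ 64.172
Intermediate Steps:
n(s, o) = -67 + s (n(s, o) = s - 67 = -67 + s)
Q(A, U) = 1 + 12*U
V(h, a) = (-6 + h)*(43 + a) (V(h, a) = (43 + a)*(-6 + h) = (-6 + h)*(43 + a))
sqrt(n(-185, 20) + V(Q(0, 10), -5)) = sqrt((-67 - 185) + (-258 - 6*(-5) + 43*(1 + 12*10) - 5*(1 + 12*10))) = sqrt(-252 + (-258 + 30 + 43*(1 + 120) - 5*(1 + 120))) = sqrt(-252 + (-258 + 30 + 43*121 - 5*121)) = sqrt(-252 + (-258 + 30 + 5203 - 605)) = sqrt(-252 + 4370) = sqrt(4118)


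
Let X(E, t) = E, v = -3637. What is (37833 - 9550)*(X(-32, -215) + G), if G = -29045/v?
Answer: -2470208937/3637 ≈ -6.7919e+5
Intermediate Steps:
G = 29045/3637 (G = -29045/(-3637) = -29045*(-1/3637) = 29045/3637 ≈ 7.9860)
(37833 - 9550)*(X(-32, -215) + G) = (37833 - 9550)*(-32 + 29045/3637) = 28283*(-87339/3637) = -2470208937/3637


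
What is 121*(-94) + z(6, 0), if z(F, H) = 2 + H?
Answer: -11372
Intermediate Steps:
121*(-94) + z(6, 0) = 121*(-94) + (2 + 0) = -11374 + 2 = -11372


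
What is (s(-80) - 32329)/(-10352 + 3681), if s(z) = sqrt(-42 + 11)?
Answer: 32329/6671 - I*sqrt(31)/6671 ≈ 4.8462 - 0.00083462*I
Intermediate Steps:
s(z) = I*sqrt(31) (s(z) = sqrt(-31) = I*sqrt(31))
(s(-80) - 32329)/(-10352 + 3681) = (I*sqrt(31) - 32329)/(-10352 + 3681) = (-32329 + I*sqrt(31))/(-6671) = (-32329 + I*sqrt(31))*(-1/6671) = 32329/6671 - I*sqrt(31)/6671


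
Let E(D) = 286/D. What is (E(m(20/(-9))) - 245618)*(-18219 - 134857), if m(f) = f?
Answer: 188089609246/5 ≈ 3.7618e+10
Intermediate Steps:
(E(m(20/(-9))) - 245618)*(-18219 - 134857) = (286/((20/(-9))) - 245618)*(-18219 - 134857) = (286/((20*(-1/9))) - 245618)*(-153076) = (286/(-20/9) - 245618)*(-153076) = (286*(-9/20) - 245618)*(-153076) = (-1287/10 - 245618)*(-153076) = -2457467/10*(-153076) = 188089609246/5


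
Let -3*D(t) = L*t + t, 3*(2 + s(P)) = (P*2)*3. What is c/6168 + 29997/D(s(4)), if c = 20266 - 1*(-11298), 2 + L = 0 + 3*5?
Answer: -23017213/21588 ≈ -1066.2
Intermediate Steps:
L = 13 (L = -2 + (0 + 3*5) = -2 + (0 + 15) = -2 + 15 = 13)
s(P) = -2 + 2*P (s(P) = -2 + ((P*2)*3)/3 = -2 + ((2*P)*3)/3 = -2 + (6*P)/3 = -2 + 2*P)
c = 31564 (c = 20266 + 11298 = 31564)
D(t) = -14*t/3 (D(t) = -(13*t + t)/3 = -14*t/3)
c/6168 + 29997/D(s(4)) = 31564/6168 + 29997/((-14*(-2 + 2*4)/3)) = 31564*(1/6168) + 29997/((-14*(-2 + 8)/3)) = 7891/1542 + 29997/((-14/3*6)) = 7891/1542 + 29997/(-28) = 7891/1542 + 29997*(-1/28) = 7891/1542 - 29997/28 = -23017213/21588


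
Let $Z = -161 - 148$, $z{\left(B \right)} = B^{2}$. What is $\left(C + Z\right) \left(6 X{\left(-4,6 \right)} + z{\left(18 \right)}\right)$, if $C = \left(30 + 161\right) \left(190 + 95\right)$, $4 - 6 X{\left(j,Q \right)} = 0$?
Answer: $17753328$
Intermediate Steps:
$X{\left(j,Q \right)} = \frac{2}{3}$ ($X{\left(j,Q \right)} = \frac{2}{3} - 0 = \frac{2}{3} + 0 = \frac{2}{3}$)
$Z = -309$ ($Z = -161 - 148 = -309$)
$C = 54435$ ($C = 191 \cdot 285 = 54435$)
$\left(C + Z\right) \left(6 X{\left(-4,6 \right)} + z{\left(18 \right)}\right) = \left(54435 - 309\right) \left(6 \cdot \frac{2}{3} + 18^{2}\right) = 54126 \left(4 + 324\right) = 54126 \cdot 328 = 17753328$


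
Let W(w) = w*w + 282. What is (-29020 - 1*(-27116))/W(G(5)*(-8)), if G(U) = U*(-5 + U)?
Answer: -952/141 ≈ -6.7518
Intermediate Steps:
W(w) = 282 + w² (W(w) = w² + 282 = 282 + w²)
(-29020 - 1*(-27116))/W(G(5)*(-8)) = (-29020 - 1*(-27116))/(282 + ((5*(-5 + 5))*(-8))²) = (-29020 + 27116)/(282 + ((5*0)*(-8))²) = -1904/(282 + (0*(-8))²) = -1904/(282 + 0²) = -1904/(282 + 0) = -1904/282 = -1904*1/282 = -952/141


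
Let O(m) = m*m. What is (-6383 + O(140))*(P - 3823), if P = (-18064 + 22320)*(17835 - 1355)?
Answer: 926975048369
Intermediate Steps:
O(m) = m²
P = 70138880 (P = 4256*16480 = 70138880)
(-6383 + O(140))*(P - 3823) = (-6383 + 140²)*(70138880 - 3823) = (-6383 + 19600)*70135057 = 13217*70135057 = 926975048369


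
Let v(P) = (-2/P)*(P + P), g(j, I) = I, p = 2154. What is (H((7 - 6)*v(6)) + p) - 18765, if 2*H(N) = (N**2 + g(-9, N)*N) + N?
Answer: -16597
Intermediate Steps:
v(P) = -4 (v(P) = (-2/P)*(2*P) = -4)
H(N) = N**2 + N/2 (H(N) = ((N**2 + N*N) + N)/2 = ((N**2 + N**2) + N)/2 = (2*N**2 + N)/2 = (N + 2*N**2)/2 = N**2 + N/2)
(H((7 - 6)*v(6)) + p) - 18765 = (((7 - 6)*(-4))*(1/2 + (7 - 6)*(-4)) + 2154) - 18765 = ((1*(-4))*(1/2 + 1*(-4)) + 2154) - 18765 = (-4*(1/2 - 4) + 2154) - 18765 = (-4*(-7/2) + 2154) - 18765 = (14 + 2154) - 18765 = 2168 - 18765 = -16597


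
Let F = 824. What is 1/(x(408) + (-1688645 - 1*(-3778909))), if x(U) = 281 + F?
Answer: 1/2091369 ≈ 4.7816e-7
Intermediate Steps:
x(U) = 1105 (x(U) = 281 + 824 = 1105)
1/(x(408) + (-1688645 - 1*(-3778909))) = 1/(1105 + (-1688645 - 1*(-3778909))) = 1/(1105 + (-1688645 + 3778909)) = 1/(1105 + 2090264) = 1/2091369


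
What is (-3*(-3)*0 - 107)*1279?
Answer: -136853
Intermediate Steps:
(-3*(-3)*0 - 107)*1279 = (9*0 - 107)*1279 = (0 - 107)*1279 = -107*1279 = -136853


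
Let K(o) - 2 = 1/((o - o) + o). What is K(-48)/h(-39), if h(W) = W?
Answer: -95/1872 ≈ -0.050748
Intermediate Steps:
K(o) = 2 + 1/o (K(o) = 2 + 1/((o - o) + o) = 2 + 1/(0 + o) = 2 + 1/o)
K(-48)/h(-39) = (2 + 1/(-48))/(-39) = (2 - 1/48)*(-1/39) = (95/48)*(-1/39) = -95/1872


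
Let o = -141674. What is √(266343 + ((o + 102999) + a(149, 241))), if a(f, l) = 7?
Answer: 5*√9107 ≈ 477.15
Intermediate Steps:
√(266343 + ((o + 102999) + a(149, 241))) = √(266343 + ((-141674 + 102999) + 7)) = √(266343 + (-38675 + 7)) = √(266343 - 38668) = √227675 = 5*√9107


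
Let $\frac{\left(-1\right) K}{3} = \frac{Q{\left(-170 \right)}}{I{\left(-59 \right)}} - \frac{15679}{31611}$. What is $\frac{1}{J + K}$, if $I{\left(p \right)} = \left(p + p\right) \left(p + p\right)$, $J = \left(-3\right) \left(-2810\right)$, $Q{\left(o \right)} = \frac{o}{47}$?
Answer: $\frac{3447853918}{29070541603981} \approx 0.0001186$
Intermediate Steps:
$Q{\left(o \right)} = \frac{o}{47}$ ($Q{\left(o \right)} = o \frac{1}{47} = \frac{o}{47}$)
$J = 8430$
$I{\left(p \right)} = 4 p^{2}$ ($I{\left(p \right)} = 2 p 2 p = 4 p^{2}$)
$K = \frac{5133075241}{3447853918}$ ($K = - 3 \left(\frac{\frac{1}{47} \left(-170\right)}{4 \left(-59\right)^{2}} - \frac{15679}{31611}\right) = - 3 \left(- \frac{170}{47 \cdot 4 \cdot 3481} - \frac{15679}{31611}\right) = - 3 \left(- \frac{170}{47 \cdot 13924} - \frac{15679}{31611}\right) = - 3 \left(\left(- \frac{170}{47}\right) \frac{1}{13924} - \frac{15679}{31611}\right) = - 3 \left(- \frac{85}{327214} - \frac{15679}{31611}\right) = \left(-3\right) \left(- \frac{5133075241}{10343561754}\right) = \frac{5133075241}{3447853918} \approx 1.4888$)
$\frac{1}{J + K} = \frac{1}{8430 + \frac{5133075241}{3447853918}} = \frac{1}{\frac{29070541603981}{3447853918}} = \frac{3447853918}{29070541603981}$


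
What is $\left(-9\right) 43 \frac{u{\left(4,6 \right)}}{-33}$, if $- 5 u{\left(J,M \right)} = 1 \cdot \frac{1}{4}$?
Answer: $- \frac{129}{220} \approx -0.58636$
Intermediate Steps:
$u{\left(J,M \right)} = - \frac{1}{20}$ ($u{\left(J,M \right)} = - \frac{1 \cdot \frac{1}{4}}{5} = \left(- \frac{1}{5}\right) \frac{1}{4} = - \frac{1}{20}$)
$\left(-9\right) 43 \frac{u{\left(4,6 \right)}}{-33} = \left(-9\right) 43 \left(- \frac{1}{20 \left(-33\right)}\right) = - 387 \left(\left(- \frac{1}{20}\right) \left(- \frac{1}{33}\right)\right) = \left(-387\right) \frac{1}{660} = - \frac{129}{220}$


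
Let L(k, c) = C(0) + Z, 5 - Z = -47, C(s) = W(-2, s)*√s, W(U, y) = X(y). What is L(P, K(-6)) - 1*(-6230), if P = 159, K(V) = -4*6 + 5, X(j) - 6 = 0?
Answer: 6282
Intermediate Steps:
X(j) = 6 (X(j) = 6 + 0 = 6)
W(U, y) = 6
C(s) = 6*√s
K(V) = -19 (K(V) = -24 + 5 = -19)
Z = 52 (Z = 5 - 1*(-47) = 5 + 47 = 52)
L(k, c) = 52 (L(k, c) = 6*√0 + 52 = 6*0 + 52 = 0 + 52 = 52)
L(P, K(-6)) - 1*(-6230) = 52 - 1*(-6230) = 52 + 6230 = 6282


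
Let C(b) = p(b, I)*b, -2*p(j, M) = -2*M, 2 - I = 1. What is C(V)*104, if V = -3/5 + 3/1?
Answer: 1248/5 ≈ 249.60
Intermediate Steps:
I = 1 (I = 2 - 1*1 = 2 - 1 = 1)
p(j, M) = M (p(j, M) = -(-1)*M = M)
V = 12/5 (V = -3*⅕ + 3*1 = -⅗ + 3 = 12/5 ≈ 2.4000)
C(b) = b (C(b) = 1*b = b)
C(V)*104 = (12/5)*104 = 1248/5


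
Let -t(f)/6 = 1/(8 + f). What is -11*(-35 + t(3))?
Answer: 391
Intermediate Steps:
t(f) = -6/(8 + f)
-11*(-35 + t(3)) = -11*(-35 - 6/(8 + 3)) = -11*(-35 - 6/11) = -11*(-391/11) = 391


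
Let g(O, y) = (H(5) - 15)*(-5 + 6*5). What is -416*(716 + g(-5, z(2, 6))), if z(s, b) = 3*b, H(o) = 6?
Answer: -204256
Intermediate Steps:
g(O, y) = -225 (g(O, y) = (6 - 15)*(-5 + 6*5) = -9*(-5 + 30) = -9*25 = -225)
-416*(716 + g(-5, z(2, 6))) = -416*(716 - 225) = -416*491 = -204256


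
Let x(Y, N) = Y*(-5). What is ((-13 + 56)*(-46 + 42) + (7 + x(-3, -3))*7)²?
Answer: 324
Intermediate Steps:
x(Y, N) = -5*Y
((-13 + 56)*(-46 + 42) + (7 + x(-3, -3))*7)² = ((-13 + 56)*(-46 + 42) + (7 - 5*(-3))*7)² = (43*(-4) + (7 + 15)*7)² = (-172 + 22*7)² = (-172 + 154)² = (-18)² = 324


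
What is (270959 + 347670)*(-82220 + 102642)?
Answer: 12633641438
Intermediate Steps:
(270959 + 347670)*(-82220 + 102642) = 618629*20422 = 12633641438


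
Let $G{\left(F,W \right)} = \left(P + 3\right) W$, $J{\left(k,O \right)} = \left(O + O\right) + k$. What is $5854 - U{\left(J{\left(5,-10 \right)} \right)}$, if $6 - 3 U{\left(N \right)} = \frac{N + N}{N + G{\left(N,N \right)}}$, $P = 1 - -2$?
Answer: $\frac{122894}{21} \approx 5852.1$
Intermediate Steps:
$P = 3$ ($P = 1 + 2 = 3$)
$J{\left(k,O \right)} = k + 2 O$ ($J{\left(k,O \right)} = 2 O + k = k + 2 O$)
$G{\left(F,W \right)} = 6 W$ ($G{\left(F,W \right)} = \left(3 + 3\right) W = 6 W$)
$U{\left(N \right)} = \frac{40}{21}$ ($U{\left(N \right)} = 2 - \frac{\left(N + N\right) \frac{1}{N + 6 N}}{3} = 2 - \frac{2 N \frac{1}{7 N}}{3} = 2 - \frac{2}{21} = \frac{40}{21}$)
$5854 - U{\left(J{\left(5,-10 \right)} \right)} = 5854 - \frac{40}{21} = \frac{122894}{21}$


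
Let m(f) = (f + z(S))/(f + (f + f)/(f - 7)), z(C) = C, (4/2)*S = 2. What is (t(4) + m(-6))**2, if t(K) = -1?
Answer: 1/4356 ≈ 0.00022957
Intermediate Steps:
S = 1 (S = (1/2)*2 = 1)
m(f) = (1 + f)/(f + 2*f/(-7 + f)) (m(f) = (f + 1)/(f + (f + f)/(f - 7)) = (1 + f)/(f + (2*f)/(-7 + f)) = (1 + f)/(f + 2*f/(-7 + f)))
(t(4) + m(-6))**2 = (-1 + (-7 + (-6)**2 - 6*(-6))/((-6)*(-5 - 6)))**2 = (-1 - 1/6*(-7 + 36 + 36)/(-11))**2 = (-1 - 1/6*(-1/11)*65)**2 = (-1 + 65/66)**2 = (-1/66)**2 = 1/4356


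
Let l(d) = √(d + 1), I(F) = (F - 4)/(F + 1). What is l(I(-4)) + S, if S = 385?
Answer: 385 + √33/3 ≈ 386.92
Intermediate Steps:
I(F) = (-4 + F)/(1 + F)
l(d) = √(1 + d)
l(I(-4)) + S = √(1 + (-4 - 4)/(1 - 4)) + 385 = √(1 - 8/(-3)) + 385 = √(1 - ⅓*(-8)) + 385 = √(1 + 8/3) + 385 = √(11/3) + 385 = √33/3 + 385 = 385 + √33/3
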